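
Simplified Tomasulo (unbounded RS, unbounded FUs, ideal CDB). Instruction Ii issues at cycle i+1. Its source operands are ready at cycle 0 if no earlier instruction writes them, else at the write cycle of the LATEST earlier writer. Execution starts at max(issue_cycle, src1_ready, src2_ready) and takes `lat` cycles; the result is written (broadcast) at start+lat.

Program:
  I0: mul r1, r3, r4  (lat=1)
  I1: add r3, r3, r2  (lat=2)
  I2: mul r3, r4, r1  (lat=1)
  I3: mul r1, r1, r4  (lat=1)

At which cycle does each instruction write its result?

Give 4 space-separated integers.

Answer: 2 4 4 5

Derivation:
I0 mul r1: issue@1 deps=(None,None) exec_start@1 write@2
I1 add r3: issue@2 deps=(None,None) exec_start@2 write@4
I2 mul r3: issue@3 deps=(None,0) exec_start@3 write@4
I3 mul r1: issue@4 deps=(0,None) exec_start@4 write@5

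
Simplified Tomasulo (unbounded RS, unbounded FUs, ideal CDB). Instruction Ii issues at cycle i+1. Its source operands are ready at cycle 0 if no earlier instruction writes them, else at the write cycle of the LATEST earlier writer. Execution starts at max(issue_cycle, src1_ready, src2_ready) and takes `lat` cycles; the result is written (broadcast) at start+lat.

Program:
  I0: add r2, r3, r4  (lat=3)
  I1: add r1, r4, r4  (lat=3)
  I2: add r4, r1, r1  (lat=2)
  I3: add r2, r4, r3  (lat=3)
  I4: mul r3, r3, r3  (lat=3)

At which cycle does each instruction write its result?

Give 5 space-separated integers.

I0 add r2: issue@1 deps=(None,None) exec_start@1 write@4
I1 add r1: issue@2 deps=(None,None) exec_start@2 write@5
I2 add r4: issue@3 deps=(1,1) exec_start@5 write@7
I3 add r2: issue@4 deps=(2,None) exec_start@7 write@10
I4 mul r3: issue@5 deps=(None,None) exec_start@5 write@8

Answer: 4 5 7 10 8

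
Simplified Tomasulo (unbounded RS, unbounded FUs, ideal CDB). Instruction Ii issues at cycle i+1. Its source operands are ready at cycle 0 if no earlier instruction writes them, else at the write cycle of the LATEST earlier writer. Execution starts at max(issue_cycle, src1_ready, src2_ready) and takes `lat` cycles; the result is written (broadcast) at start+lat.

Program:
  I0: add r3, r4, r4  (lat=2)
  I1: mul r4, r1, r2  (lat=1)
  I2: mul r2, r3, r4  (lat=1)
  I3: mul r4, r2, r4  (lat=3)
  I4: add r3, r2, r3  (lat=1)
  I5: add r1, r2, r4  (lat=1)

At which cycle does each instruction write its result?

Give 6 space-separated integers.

Answer: 3 3 4 7 6 8

Derivation:
I0 add r3: issue@1 deps=(None,None) exec_start@1 write@3
I1 mul r4: issue@2 deps=(None,None) exec_start@2 write@3
I2 mul r2: issue@3 deps=(0,1) exec_start@3 write@4
I3 mul r4: issue@4 deps=(2,1) exec_start@4 write@7
I4 add r3: issue@5 deps=(2,0) exec_start@5 write@6
I5 add r1: issue@6 deps=(2,3) exec_start@7 write@8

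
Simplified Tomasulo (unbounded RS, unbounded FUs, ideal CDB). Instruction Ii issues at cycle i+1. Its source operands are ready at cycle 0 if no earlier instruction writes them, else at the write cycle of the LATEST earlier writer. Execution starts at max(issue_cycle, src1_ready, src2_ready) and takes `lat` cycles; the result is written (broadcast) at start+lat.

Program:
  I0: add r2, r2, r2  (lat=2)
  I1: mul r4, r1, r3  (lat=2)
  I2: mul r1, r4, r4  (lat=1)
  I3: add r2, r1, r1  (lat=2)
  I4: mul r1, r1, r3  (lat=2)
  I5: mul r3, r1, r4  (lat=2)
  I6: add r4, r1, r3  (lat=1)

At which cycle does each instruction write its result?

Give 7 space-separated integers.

I0 add r2: issue@1 deps=(None,None) exec_start@1 write@3
I1 mul r4: issue@2 deps=(None,None) exec_start@2 write@4
I2 mul r1: issue@3 deps=(1,1) exec_start@4 write@5
I3 add r2: issue@4 deps=(2,2) exec_start@5 write@7
I4 mul r1: issue@5 deps=(2,None) exec_start@5 write@7
I5 mul r3: issue@6 deps=(4,1) exec_start@7 write@9
I6 add r4: issue@7 deps=(4,5) exec_start@9 write@10

Answer: 3 4 5 7 7 9 10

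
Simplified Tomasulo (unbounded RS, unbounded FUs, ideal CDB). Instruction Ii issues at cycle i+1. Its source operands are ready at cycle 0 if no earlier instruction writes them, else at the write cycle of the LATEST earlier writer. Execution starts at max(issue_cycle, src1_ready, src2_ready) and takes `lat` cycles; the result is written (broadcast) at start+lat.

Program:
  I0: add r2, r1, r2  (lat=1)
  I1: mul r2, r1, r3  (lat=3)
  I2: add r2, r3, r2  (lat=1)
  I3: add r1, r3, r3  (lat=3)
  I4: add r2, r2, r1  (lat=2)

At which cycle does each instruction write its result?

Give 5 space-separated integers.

Answer: 2 5 6 7 9

Derivation:
I0 add r2: issue@1 deps=(None,None) exec_start@1 write@2
I1 mul r2: issue@2 deps=(None,None) exec_start@2 write@5
I2 add r2: issue@3 deps=(None,1) exec_start@5 write@6
I3 add r1: issue@4 deps=(None,None) exec_start@4 write@7
I4 add r2: issue@5 deps=(2,3) exec_start@7 write@9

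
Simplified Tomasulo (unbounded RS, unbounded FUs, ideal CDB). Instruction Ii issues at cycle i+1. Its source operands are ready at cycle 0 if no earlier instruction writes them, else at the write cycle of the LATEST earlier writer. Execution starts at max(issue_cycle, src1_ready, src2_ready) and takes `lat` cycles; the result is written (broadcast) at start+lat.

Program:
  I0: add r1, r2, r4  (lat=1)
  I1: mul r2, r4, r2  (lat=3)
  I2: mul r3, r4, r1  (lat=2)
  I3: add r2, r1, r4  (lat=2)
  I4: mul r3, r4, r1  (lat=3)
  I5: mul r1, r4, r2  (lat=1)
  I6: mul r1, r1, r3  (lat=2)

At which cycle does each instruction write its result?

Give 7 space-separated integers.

I0 add r1: issue@1 deps=(None,None) exec_start@1 write@2
I1 mul r2: issue@2 deps=(None,None) exec_start@2 write@5
I2 mul r3: issue@3 deps=(None,0) exec_start@3 write@5
I3 add r2: issue@4 deps=(0,None) exec_start@4 write@6
I4 mul r3: issue@5 deps=(None,0) exec_start@5 write@8
I5 mul r1: issue@6 deps=(None,3) exec_start@6 write@7
I6 mul r1: issue@7 deps=(5,4) exec_start@8 write@10

Answer: 2 5 5 6 8 7 10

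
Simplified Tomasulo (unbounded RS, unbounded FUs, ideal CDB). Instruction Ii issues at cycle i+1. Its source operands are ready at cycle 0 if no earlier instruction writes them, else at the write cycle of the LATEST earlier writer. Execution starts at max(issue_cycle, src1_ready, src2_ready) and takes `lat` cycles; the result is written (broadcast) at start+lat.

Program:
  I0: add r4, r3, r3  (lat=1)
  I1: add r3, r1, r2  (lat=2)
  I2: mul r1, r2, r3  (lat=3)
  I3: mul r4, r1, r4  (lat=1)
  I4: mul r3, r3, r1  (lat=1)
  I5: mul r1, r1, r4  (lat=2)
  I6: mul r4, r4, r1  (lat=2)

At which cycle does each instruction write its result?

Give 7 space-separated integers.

I0 add r4: issue@1 deps=(None,None) exec_start@1 write@2
I1 add r3: issue@2 deps=(None,None) exec_start@2 write@4
I2 mul r1: issue@3 deps=(None,1) exec_start@4 write@7
I3 mul r4: issue@4 deps=(2,0) exec_start@7 write@8
I4 mul r3: issue@5 deps=(1,2) exec_start@7 write@8
I5 mul r1: issue@6 deps=(2,3) exec_start@8 write@10
I6 mul r4: issue@7 deps=(3,5) exec_start@10 write@12

Answer: 2 4 7 8 8 10 12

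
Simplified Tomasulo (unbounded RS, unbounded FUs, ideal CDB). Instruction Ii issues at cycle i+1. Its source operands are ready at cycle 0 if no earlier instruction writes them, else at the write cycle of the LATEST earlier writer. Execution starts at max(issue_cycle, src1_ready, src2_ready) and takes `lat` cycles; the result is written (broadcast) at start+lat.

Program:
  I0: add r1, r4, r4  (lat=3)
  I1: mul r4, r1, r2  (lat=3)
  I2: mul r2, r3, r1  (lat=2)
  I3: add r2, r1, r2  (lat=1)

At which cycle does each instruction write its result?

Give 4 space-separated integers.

I0 add r1: issue@1 deps=(None,None) exec_start@1 write@4
I1 mul r4: issue@2 deps=(0,None) exec_start@4 write@7
I2 mul r2: issue@3 deps=(None,0) exec_start@4 write@6
I3 add r2: issue@4 deps=(0,2) exec_start@6 write@7

Answer: 4 7 6 7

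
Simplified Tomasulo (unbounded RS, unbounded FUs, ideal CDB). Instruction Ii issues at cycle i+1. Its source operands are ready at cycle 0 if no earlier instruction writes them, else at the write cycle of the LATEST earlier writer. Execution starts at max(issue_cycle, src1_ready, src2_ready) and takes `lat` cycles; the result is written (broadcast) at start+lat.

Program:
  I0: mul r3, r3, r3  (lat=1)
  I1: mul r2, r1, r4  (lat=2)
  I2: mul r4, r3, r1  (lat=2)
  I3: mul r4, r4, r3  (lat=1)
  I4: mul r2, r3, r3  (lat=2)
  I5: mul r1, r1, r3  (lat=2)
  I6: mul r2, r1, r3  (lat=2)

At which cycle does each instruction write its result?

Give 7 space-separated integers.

Answer: 2 4 5 6 7 8 10

Derivation:
I0 mul r3: issue@1 deps=(None,None) exec_start@1 write@2
I1 mul r2: issue@2 deps=(None,None) exec_start@2 write@4
I2 mul r4: issue@3 deps=(0,None) exec_start@3 write@5
I3 mul r4: issue@4 deps=(2,0) exec_start@5 write@6
I4 mul r2: issue@5 deps=(0,0) exec_start@5 write@7
I5 mul r1: issue@6 deps=(None,0) exec_start@6 write@8
I6 mul r2: issue@7 deps=(5,0) exec_start@8 write@10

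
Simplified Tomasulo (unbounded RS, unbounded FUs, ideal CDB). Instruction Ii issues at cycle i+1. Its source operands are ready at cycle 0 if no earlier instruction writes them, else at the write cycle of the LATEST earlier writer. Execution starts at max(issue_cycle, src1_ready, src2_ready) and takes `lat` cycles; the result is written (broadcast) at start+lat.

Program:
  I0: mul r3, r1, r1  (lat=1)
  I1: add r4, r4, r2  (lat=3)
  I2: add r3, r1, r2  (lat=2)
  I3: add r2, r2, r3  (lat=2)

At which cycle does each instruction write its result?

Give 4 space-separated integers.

Answer: 2 5 5 7

Derivation:
I0 mul r3: issue@1 deps=(None,None) exec_start@1 write@2
I1 add r4: issue@2 deps=(None,None) exec_start@2 write@5
I2 add r3: issue@3 deps=(None,None) exec_start@3 write@5
I3 add r2: issue@4 deps=(None,2) exec_start@5 write@7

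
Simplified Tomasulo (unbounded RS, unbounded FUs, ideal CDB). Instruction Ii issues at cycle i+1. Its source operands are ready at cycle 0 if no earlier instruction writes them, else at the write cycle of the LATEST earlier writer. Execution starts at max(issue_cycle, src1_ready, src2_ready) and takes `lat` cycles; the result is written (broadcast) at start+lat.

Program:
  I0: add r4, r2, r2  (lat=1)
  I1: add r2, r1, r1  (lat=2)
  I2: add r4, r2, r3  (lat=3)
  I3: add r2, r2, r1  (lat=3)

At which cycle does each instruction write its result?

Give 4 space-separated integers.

I0 add r4: issue@1 deps=(None,None) exec_start@1 write@2
I1 add r2: issue@2 deps=(None,None) exec_start@2 write@4
I2 add r4: issue@3 deps=(1,None) exec_start@4 write@7
I3 add r2: issue@4 deps=(1,None) exec_start@4 write@7

Answer: 2 4 7 7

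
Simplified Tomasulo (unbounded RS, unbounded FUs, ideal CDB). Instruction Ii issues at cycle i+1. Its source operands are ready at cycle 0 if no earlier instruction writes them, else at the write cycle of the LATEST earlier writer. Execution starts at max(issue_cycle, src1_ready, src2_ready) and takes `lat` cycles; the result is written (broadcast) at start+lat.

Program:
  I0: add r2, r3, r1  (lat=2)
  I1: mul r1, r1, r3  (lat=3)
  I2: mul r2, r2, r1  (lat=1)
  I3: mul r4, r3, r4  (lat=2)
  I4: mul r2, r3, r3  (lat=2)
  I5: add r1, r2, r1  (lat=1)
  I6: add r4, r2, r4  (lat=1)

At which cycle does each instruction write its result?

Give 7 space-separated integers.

I0 add r2: issue@1 deps=(None,None) exec_start@1 write@3
I1 mul r1: issue@2 deps=(None,None) exec_start@2 write@5
I2 mul r2: issue@3 deps=(0,1) exec_start@5 write@6
I3 mul r4: issue@4 deps=(None,None) exec_start@4 write@6
I4 mul r2: issue@5 deps=(None,None) exec_start@5 write@7
I5 add r1: issue@6 deps=(4,1) exec_start@7 write@8
I6 add r4: issue@7 deps=(4,3) exec_start@7 write@8

Answer: 3 5 6 6 7 8 8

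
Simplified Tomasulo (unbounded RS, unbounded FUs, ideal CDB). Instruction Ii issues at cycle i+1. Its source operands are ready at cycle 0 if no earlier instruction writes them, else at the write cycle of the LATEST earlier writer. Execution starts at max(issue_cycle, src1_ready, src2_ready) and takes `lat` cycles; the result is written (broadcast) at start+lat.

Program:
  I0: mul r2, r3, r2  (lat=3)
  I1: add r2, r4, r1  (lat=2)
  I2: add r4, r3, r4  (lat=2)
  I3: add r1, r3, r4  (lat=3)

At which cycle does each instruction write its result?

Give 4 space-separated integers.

I0 mul r2: issue@1 deps=(None,None) exec_start@1 write@4
I1 add r2: issue@2 deps=(None,None) exec_start@2 write@4
I2 add r4: issue@3 deps=(None,None) exec_start@3 write@5
I3 add r1: issue@4 deps=(None,2) exec_start@5 write@8

Answer: 4 4 5 8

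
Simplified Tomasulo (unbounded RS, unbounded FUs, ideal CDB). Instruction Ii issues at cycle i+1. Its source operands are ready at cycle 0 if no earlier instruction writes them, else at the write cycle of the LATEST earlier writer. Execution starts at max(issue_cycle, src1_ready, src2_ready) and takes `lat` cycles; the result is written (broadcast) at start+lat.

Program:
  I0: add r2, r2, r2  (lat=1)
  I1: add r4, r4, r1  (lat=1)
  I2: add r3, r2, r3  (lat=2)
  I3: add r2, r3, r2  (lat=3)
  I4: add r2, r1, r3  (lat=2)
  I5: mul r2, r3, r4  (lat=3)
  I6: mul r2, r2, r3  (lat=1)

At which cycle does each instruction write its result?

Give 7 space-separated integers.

Answer: 2 3 5 8 7 9 10

Derivation:
I0 add r2: issue@1 deps=(None,None) exec_start@1 write@2
I1 add r4: issue@2 deps=(None,None) exec_start@2 write@3
I2 add r3: issue@3 deps=(0,None) exec_start@3 write@5
I3 add r2: issue@4 deps=(2,0) exec_start@5 write@8
I4 add r2: issue@5 deps=(None,2) exec_start@5 write@7
I5 mul r2: issue@6 deps=(2,1) exec_start@6 write@9
I6 mul r2: issue@7 deps=(5,2) exec_start@9 write@10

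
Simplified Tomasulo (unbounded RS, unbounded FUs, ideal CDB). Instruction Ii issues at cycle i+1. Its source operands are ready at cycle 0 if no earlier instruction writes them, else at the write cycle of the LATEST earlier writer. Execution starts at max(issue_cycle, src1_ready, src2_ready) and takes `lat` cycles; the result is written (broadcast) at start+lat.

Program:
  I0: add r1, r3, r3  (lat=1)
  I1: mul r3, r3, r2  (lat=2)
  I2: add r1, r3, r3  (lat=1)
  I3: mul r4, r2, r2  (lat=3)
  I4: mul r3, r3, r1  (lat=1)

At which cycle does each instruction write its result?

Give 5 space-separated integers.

I0 add r1: issue@1 deps=(None,None) exec_start@1 write@2
I1 mul r3: issue@2 deps=(None,None) exec_start@2 write@4
I2 add r1: issue@3 deps=(1,1) exec_start@4 write@5
I3 mul r4: issue@4 deps=(None,None) exec_start@4 write@7
I4 mul r3: issue@5 deps=(1,2) exec_start@5 write@6

Answer: 2 4 5 7 6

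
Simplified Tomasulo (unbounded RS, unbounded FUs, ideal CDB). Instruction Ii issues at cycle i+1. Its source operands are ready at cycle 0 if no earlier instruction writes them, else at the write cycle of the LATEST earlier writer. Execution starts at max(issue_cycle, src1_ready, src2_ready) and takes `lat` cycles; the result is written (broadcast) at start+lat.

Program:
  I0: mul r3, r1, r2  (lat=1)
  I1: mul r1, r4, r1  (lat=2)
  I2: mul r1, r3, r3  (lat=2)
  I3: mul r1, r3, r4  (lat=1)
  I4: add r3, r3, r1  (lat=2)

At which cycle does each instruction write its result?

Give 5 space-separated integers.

I0 mul r3: issue@1 deps=(None,None) exec_start@1 write@2
I1 mul r1: issue@2 deps=(None,None) exec_start@2 write@4
I2 mul r1: issue@3 deps=(0,0) exec_start@3 write@5
I3 mul r1: issue@4 deps=(0,None) exec_start@4 write@5
I4 add r3: issue@5 deps=(0,3) exec_start@5 write@7

Answer: 2 4 5 5 7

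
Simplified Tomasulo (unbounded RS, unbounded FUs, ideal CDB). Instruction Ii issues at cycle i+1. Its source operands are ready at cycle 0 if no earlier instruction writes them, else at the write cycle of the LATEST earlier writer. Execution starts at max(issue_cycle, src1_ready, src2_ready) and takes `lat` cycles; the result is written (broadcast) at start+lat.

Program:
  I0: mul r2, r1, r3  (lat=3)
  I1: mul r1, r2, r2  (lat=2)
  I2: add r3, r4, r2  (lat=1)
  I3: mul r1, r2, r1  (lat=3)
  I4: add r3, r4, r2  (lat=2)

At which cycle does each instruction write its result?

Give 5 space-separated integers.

I0 mul r2: issue@1 deps=(None,None) exec_start@1 write@4
I1 mul r1: issue@2 deps=(0,0) exec_start@4 write@6
I2 add r3: issue@3 deps=(None,0) exec_start@4 write@5
I3 mul r1: issue@4 deps=(0,1) exec_start@6 write@9
I4 add r3: issue@5 deps=(None,0) exec_start@5 write@7

Answer: 4 6 5 9 7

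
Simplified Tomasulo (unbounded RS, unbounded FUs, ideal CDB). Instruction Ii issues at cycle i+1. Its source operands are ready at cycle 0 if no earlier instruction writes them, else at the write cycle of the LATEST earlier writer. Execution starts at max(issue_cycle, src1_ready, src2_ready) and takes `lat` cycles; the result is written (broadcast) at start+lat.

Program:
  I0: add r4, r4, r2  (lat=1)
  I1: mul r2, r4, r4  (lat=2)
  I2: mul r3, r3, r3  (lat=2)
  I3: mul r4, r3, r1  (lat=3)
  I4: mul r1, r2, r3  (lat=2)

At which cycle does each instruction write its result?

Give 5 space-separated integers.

I0 add r4: issue@1 deps=(None,None) exec_start@1 write@2
I1 mul r2: issue@2 deps=(0,0) exec_start@2 write@4
I2 mul r3: issue@3 deps=(None,None) exec_start@3 write@5
I3 mul r4: issue@4 deps=(2,None) exec_start@5 write@8
I4 mul r1: issue@5 deps=(1,2) exec_start@5 write@7

Answer: 2 4 5 8 7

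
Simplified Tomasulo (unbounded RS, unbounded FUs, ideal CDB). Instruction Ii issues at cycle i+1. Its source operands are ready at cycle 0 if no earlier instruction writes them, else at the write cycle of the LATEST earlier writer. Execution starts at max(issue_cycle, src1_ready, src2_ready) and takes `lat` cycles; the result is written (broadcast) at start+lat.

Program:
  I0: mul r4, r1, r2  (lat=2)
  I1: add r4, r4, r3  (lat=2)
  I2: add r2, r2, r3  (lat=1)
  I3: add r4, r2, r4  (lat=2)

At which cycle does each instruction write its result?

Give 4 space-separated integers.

Answer: 3 5 4 7

Derivation:
I0 mul r4: issue@1 deps=(None,None) exec_start@1 write@3
I1 add r4: issue@2 deps=(0,None) exec_start@3 write@5
I2 add r2: issue@3 deps=(None,None) exec_start@3 write@4
I3 add r4: issue@4 deps=(2,1) exec_start@5 write@7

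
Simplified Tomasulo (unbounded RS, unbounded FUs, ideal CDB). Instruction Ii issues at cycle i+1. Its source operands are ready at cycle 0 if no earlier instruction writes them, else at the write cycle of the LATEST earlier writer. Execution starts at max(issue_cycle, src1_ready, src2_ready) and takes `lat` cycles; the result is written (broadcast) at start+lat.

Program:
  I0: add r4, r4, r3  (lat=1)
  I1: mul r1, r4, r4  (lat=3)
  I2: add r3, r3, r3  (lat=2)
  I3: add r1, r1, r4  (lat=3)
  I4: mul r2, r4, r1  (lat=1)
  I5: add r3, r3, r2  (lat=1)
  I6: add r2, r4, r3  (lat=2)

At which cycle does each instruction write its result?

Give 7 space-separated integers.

I0 add r4: issue@1 deps=(None,None) exec_start@1 write@2
I1 mul r1: issue@2 deps=(0,0) exec_start@2 write@5
I2 add r3: issue@3 deps=(None,None) exec_start@3 write@5
I3 add r1: issue@4 deps=(1,0) exec_start@5 write@8
I4 mul r2: issue@5 deps=(0,3) exec_start@8 write@9
I5 add r3: issue@6 deps=(2,4) exec_start@9 write@10
I6 add r2: issue@7 deps=(0,5) exec_start@10 write@12

Answer: 2 5 5 8 9 10 12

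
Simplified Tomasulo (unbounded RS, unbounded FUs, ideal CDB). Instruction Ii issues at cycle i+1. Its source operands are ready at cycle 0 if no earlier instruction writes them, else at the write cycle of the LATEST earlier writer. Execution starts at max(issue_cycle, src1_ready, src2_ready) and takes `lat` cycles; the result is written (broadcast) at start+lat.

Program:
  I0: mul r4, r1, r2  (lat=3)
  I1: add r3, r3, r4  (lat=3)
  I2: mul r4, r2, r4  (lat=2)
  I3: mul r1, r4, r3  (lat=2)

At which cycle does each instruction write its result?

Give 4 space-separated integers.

I0 mul r4: issue@1 deps=(None,None) exec_start@1 write@4
I1 add r3: issue@2 deps=(None,0) exec_start@4 write@7
I2 mul r4: issue@3 deps=(None,0) exec_start@4 write@6
I3 mul r1: issue@4 deps=(2,1) exec_start@7 write@9

Answer: 4 7 6 9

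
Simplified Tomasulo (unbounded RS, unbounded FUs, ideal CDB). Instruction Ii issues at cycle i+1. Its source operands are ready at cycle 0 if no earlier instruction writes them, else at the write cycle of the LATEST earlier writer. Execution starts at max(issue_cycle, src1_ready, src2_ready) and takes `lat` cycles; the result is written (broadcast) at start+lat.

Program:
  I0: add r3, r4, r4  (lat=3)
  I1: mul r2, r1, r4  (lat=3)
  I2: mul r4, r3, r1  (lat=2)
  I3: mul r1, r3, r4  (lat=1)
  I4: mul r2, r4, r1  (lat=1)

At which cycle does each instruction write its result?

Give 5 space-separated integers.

I0 add r3: issue@1 deps=(None,None) exec_start@1 write@4
I1 mul r2: issue@2 deps=(None,None) exec_start@2 write@5
I2 mul r4: issue@3 deps=(0,None) exec_start@4 write@6
I3 mul r1: issue@4 deps=(0,2) exec_start@6 write@7
I4 mul r2: issue@5 deps=(2,3) exec_start@7 write@8

Answer: 4 5 6 7 8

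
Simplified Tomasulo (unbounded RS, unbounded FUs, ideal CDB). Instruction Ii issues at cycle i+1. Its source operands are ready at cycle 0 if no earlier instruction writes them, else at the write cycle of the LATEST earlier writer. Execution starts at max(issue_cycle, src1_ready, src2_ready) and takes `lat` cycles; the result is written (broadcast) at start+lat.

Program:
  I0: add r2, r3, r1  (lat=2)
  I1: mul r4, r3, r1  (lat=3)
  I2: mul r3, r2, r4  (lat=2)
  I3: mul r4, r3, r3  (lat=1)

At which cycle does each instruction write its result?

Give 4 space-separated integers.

Answer: 3 5 7 8

Derivation:
I0 add r2: issue@1 deps=(None,None) exec_start@1 write@3
I1 mul r4: issue@2 deps=(None,None) exec_start@2 write@5
I2 mul r3: issue@3 deps=(0,1) exec_start@5 write@7
I3 mul r4: issue@4 deps=(2,2) exec_start@7 write@8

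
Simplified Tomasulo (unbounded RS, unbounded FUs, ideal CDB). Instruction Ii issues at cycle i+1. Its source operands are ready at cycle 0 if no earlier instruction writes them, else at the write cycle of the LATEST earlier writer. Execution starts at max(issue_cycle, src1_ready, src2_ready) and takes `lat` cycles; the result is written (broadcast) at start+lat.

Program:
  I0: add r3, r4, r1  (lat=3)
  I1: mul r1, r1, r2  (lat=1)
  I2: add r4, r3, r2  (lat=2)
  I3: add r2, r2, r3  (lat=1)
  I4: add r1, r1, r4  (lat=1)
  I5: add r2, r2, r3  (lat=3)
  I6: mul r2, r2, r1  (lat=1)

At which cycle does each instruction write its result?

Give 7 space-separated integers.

I0 add r3: issue@1 deps=(None,None) exec_start@1 write@4
I1 mul r1: issue@2 deps=(None,None) exec_start@2 write@3
I2 add r4: issue@3 deps=(0,None) exec_start@4 write@6
I3 add r2: issue@4 deps=(None,0) exec_start@4 write@5
I4 add r1: issue@5 deps=(1,2) exec_start@6 write@7
I5 add r2: issue@6 deps=(3,0) exec_start@6 write@9
I6 mul r2: issue@7 deps=(5,4) exec_start@9 write@10

Answer: 4 3 6 5 7 9 10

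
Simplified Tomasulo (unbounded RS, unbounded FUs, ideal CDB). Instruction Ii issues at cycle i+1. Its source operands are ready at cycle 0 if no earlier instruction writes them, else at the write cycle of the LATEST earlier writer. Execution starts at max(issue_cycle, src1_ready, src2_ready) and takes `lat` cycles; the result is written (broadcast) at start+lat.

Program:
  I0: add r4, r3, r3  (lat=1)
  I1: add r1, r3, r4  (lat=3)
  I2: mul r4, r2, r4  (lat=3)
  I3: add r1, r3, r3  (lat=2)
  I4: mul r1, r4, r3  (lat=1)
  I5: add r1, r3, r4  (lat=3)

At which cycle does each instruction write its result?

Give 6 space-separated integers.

I0 add r4: issue@1 deps=(None,None) exec_start@1 write@2
I1 add r1: issue@2 deps=(None,0) exec_start@2 write@5
I2 mul r4: issue@3 deps=(None,0) exec_start@3 write@6
I3 add r1: issue@4 deps=(None,None) exec_start@4 write@6
I4 mul r1: issue@5 deps=(2,None) exec_start@6 write@7
I5 add r1: issue@6 deps=(None,2) exec_start@6 write@9

Answer: 2 5 6 6 7 9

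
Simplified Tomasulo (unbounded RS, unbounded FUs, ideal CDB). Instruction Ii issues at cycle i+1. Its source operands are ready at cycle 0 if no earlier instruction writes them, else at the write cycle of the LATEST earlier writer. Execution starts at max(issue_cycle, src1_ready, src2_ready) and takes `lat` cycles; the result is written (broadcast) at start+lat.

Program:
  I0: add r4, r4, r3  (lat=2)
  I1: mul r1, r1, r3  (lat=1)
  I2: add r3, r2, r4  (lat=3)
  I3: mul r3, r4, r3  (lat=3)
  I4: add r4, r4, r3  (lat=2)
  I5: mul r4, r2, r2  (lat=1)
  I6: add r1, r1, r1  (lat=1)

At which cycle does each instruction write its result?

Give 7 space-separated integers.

I0 add r4: issue@1 deps=(None,None) exec_start@1 write@3
I1 mul r1: issue@2 deps=(None,None) exec_start@2 write@3
I2 add r3: issue@3 deps=(None,0) exec_start@3 write@6
I3 mul r3: issue@4 deps=(0,2) exec_start@6 write@9
I4 add r4: issue@5 deps=(0,3) exec_start@9 write@11
I5 mul r4: issue@6 deps=(None,None) exec_start@6 write@7
I6 add r1: issue@7 deps=(1,1) exec_start@7 write@8

Answer: 3 3 6 9 11 7 8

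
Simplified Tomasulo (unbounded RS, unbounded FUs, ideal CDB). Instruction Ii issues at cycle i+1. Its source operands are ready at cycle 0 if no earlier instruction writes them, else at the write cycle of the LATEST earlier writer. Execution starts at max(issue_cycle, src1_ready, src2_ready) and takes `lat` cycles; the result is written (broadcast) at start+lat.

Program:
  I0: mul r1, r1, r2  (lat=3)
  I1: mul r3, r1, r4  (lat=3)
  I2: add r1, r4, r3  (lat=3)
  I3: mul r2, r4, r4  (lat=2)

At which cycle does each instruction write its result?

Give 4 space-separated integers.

Answer: 4 7 10 6

Derivation:
I0 mul r1: issue@1 deps=(None,None) exec_start@1 write@4
I1 mul r3: issue@2 deps=(0,None) exec_start@4 write@7
I2 add r1: issue@3 deps=(None,1) exec_start@7 write@10
I3 mul r2: issue@4 deps=(None,None) exec_start@4 write@6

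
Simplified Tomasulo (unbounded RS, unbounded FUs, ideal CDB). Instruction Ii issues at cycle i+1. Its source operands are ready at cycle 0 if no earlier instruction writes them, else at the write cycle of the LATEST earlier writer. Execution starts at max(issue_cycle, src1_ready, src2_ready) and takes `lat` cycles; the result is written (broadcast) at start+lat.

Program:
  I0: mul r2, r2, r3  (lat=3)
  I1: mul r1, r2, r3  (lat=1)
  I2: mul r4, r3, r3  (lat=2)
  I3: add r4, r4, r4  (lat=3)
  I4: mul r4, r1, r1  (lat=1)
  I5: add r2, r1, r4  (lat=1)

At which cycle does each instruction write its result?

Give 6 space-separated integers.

Answer: 4 5 5 8 6 7

Derivation:
I0 mul r2: issue@1 deps=(None,None) exec_start@1 write@4
I1 mul r1: issue@2 deps=(0,None) exec_start@4 write@5
I2 mul r4: issue@3 deps=(None,None) exec_start@3 write@5
I3 add r4: issue@4 deps=(2,2) exec_start@5 write@8
I4 mul r4: issue@5 deps=(1,1) exec_start@5 write@6
I5 add r2: issue@6 deps=(1,4) exec_start@6 write@7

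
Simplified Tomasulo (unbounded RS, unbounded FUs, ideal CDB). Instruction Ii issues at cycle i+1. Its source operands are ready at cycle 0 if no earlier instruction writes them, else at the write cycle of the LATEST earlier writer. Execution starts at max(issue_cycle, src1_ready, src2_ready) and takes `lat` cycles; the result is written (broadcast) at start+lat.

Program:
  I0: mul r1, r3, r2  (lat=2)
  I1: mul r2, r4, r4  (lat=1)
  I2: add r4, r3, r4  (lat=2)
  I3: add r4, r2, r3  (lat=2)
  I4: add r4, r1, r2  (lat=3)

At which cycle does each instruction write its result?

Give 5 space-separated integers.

Answer: 3 3 5 6 8

Derivation:
I0 mul r1: issue@1 deps=(None,None) exec_start@1 write@3
I1 mul r2: issue@2 deps=(None,None) exec_start@2 write@3
I2 add r4: issue@3 deps=(None,None) exec_start@3 write@5
I3 add r4: issue@4 deps=(1,None) exec_start@4 write@6
I4 add r4: issue@5 deps=(0,1) exec_start@5 write@8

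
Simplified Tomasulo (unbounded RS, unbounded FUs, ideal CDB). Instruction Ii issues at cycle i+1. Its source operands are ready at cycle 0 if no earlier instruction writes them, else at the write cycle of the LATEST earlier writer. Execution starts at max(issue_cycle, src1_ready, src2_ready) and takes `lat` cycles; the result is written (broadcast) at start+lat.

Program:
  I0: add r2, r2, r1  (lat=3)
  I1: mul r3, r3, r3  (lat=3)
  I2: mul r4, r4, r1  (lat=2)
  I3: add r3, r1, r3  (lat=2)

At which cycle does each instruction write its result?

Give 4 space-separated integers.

Answer: 4 5 5 7

Derivation:
I0 add r2: issue@1 deps=(None,None) exec_start@1 write@4
I1 mul r3: issue@2 deps=(None,None) exec_start@2 write@5
I2 mul r4: issue@3 deps=(None,None) exec_start@3 write@5
I3 add r3: issue@4 deps=(None,1) exec_start@5 write@7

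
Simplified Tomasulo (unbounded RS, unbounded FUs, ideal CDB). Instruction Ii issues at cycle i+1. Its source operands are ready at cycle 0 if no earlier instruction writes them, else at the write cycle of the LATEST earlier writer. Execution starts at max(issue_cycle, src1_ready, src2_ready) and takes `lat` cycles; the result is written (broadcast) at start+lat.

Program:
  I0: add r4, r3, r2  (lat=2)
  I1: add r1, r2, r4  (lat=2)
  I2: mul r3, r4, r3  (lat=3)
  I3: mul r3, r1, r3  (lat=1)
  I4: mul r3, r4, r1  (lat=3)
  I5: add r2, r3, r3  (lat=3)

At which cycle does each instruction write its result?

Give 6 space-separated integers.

I0 add r4: issue@1 deps=(None,None) exec_start@1 write@3
I1 add r1: issue@2 deps=(None,0) exec_start@3 write@5
I2 mul r3: issue@3 deps=(0,None) exec_start@3 write@6
I3 mul r3: issue@4 deps=(1,2) exec_start@6 write@7
I4 mul r3: issue@5 deps=(0,1) exec_start@5 write@8
I5 add r2: issue@6 deps=(4,4) exec_start@8 write@11

Answer: 3 5 6 7 8 11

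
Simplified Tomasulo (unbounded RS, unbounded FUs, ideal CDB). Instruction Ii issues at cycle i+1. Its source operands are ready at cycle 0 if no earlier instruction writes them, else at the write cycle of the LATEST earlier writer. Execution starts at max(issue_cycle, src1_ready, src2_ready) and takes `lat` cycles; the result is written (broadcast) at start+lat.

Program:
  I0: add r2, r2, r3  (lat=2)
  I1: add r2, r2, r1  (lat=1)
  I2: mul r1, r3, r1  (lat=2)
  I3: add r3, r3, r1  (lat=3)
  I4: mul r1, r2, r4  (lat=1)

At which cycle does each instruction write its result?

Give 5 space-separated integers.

I0 add r2: issue@1 deps=(None,None) exec_start@1 write@3
I1 add r2: issue@2 deps=(0,None) exec_start@3 write@4
I2 mul r1: issue@3 deps=(None,None) exec_start@3 write@5
I3 add r3: issue@4 deps=(None,2) exec_start@5 write@8
I4 mul r1: issue@5 deps=(1,None) exec_start@5 write@6

Answer: 3 4 5 8 6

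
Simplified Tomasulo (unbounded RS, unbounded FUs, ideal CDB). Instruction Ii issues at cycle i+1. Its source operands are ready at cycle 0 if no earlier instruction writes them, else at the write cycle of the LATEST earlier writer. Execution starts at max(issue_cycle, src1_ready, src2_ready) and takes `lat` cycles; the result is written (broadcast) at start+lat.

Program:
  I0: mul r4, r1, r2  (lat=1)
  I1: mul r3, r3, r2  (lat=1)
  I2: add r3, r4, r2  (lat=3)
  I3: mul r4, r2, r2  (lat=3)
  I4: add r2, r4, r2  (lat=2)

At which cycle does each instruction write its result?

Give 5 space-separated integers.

Answer: 2 3 6 7 9

Derivation:
I0 mul r4: issue@1 deps=(None,None) exec_start@1 write@2
I1 mul r3: issue@2 deps=(None,None) exec_start@2 write@3
I2 add r3: issue@3 deps=(0,None) exec_start@3 write@6
I3 mul r4: issue@4 deps=(None,None) exec_start@4 write@7
I4 add r2: issue@5 deps=(3,None) exec_start@7 write@9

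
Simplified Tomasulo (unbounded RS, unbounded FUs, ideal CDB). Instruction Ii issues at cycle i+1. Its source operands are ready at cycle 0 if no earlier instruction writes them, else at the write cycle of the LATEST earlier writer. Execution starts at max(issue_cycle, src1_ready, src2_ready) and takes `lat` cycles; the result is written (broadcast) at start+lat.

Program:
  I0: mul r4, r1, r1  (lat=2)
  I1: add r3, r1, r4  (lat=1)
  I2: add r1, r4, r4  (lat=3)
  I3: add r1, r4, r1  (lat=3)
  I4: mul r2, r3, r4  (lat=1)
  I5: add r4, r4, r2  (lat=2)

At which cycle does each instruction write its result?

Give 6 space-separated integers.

I0 mul r4: issue@1 deps=(None,None) exec_start@1 write@3
I1 add r3: issue@2 deps=(None,0) exec_start@3 write@4
I2 add r1: issue@3 deps=(0,0) exec_start@3 write@6
I3 add r1: issue@4 deps=(0,2) exec_start@6 write@9
I4 mul r2: issue@5 deps=(1,0) exec_start@5 write@6
I5 add r4: issue@6 deps=(0,4) exec_start@6 write@8

Answer: 3 4 6 9 6 8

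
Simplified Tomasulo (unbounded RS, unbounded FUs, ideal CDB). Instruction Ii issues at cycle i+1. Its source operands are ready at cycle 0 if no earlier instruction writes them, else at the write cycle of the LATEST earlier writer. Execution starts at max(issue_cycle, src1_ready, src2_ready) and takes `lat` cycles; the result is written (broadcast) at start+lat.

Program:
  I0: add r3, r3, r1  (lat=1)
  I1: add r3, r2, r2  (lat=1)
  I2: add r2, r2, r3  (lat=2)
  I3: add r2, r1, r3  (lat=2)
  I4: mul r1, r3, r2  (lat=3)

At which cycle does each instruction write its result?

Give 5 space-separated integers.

Answer: 2 3 5 6 9

Derivation:
I0 add r3: issue@1 deps=(None,None) exec_start@1 write@2
I1 add r3: issue@2 deps=(None,None) exec_start@2 write@3
I2 add r2: issue@3 deps=(None,1) exec_start@3 write@5
I3 add r2: issue@4 deps=(None,1) exec_start@4 write@6
I4 mul r1: issue@5 deps=(1,3) exec_start@6 write@9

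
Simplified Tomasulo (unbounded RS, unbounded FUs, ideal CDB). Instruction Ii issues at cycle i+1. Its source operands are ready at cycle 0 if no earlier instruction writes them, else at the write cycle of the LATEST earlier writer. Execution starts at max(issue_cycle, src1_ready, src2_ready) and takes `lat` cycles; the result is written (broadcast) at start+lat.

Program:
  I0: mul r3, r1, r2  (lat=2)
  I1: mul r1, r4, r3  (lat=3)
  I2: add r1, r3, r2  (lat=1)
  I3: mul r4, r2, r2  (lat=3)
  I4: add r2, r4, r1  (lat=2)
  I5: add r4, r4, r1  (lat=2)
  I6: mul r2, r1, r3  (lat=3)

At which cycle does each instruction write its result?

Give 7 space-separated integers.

Answer: 3 6 4 7 9 9 10

Derivation:
I0 mul r3: issue@1 deps=(None,None) exec_start@1 write@3
I1 mul r1: issue@2 deps=(None,0) exec_start@3 write@6
I2 add r1: issue@3 deps=(0,None) exec_start@3 write@4
I3 mul r4: issue@4 deps=(None,None) exec_start@4 write@7
I4 add r2: issue@5 deps=(3,2) exec_start@7 write@9
I5 add r4: issue@6 deps=(3,2) exec_start@7 write@9
I6 mul r2: issue@7 deps=(2,0) exec_start@7 write@10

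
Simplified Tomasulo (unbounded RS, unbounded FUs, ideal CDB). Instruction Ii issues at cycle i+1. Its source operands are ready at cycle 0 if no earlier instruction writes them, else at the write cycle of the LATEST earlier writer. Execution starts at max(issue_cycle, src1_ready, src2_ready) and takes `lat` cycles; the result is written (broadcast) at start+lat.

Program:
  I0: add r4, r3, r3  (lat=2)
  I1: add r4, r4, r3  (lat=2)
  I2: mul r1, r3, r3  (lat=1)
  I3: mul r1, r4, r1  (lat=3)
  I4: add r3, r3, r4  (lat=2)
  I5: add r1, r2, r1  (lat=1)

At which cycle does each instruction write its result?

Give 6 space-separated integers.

Answer: 3 5 4 8 7 9

Derivation:
I0 add r4: issue@1 deps=(None,None) exec_start@1 write@3
I1 add r4: issue@2 deps=(0,None) exec_start@3 write@5
I2 mul r1: issue@3 deps=(None,None) exec_start@3 write@4
I3 mul r1: issue@4 deps=(1,2) exec_start@5 write@8
I4 add r3: issue@5 deps=(None,1) exec_start@5 write@7
I5 add r1: issue@6 deps=(None,3) exec_start@8 write@9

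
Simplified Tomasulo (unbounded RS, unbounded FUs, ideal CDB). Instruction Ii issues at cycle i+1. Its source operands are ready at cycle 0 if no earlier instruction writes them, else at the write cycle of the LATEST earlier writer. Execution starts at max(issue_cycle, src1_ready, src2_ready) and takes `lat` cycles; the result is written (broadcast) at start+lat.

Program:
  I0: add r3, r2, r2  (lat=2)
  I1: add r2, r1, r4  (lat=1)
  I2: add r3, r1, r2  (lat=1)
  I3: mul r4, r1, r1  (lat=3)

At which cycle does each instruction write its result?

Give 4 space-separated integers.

I0 add r3: issue@1 deps=(None,None) exec_start@1 write@3
I1 add r2: issue@2 deps=(None,None) exec_start@2 write@3
I2 add r3: issue@3 deps=(None,1) exec_start@3 write@4
I3 mul r4: issue@4 deps=(None,None) exec_start@4 write@7

Answer: 3 3 4 7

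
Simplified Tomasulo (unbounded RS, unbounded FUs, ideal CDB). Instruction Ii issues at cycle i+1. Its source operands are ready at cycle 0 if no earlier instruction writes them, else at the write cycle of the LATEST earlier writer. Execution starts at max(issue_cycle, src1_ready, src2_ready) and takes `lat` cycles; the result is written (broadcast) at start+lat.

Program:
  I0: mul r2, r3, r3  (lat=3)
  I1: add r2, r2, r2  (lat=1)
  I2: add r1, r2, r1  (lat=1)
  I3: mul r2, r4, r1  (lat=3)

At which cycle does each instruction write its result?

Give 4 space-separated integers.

Answer: 4 5 6 9

Derivation:
I0 mul r2: issue@1 deps=(None,None) exec_start@1 write@4
I1 add r2: issue@2 deps=(0,0) exec_start@4 write@5
I2 add r1: issue@3 deps=(1,None) exec_start@5 write@6
I3 mul r2: issue@4 deps=(None,2) exec_start@6 write@9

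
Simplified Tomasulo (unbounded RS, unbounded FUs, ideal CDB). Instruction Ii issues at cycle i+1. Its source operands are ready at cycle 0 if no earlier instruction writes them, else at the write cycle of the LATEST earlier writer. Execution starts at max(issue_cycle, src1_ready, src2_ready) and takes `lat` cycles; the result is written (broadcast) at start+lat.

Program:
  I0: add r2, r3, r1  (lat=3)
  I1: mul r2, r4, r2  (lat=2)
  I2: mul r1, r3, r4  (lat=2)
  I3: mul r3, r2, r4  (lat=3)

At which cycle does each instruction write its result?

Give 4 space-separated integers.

Answer: 4 6 5 9

Derivation:
I0 add r2: issue@1 deps=(None,None) exec_start@1 write@4
I1 mul r2: issue@2 deps=(None,0) exec_start@4 write@6
I2 mul r1: issue@3 deps=(None,None) exec_start@3 write@5
I3 mul r3: issue@4 deps=(1,None) exec_start@6 write@9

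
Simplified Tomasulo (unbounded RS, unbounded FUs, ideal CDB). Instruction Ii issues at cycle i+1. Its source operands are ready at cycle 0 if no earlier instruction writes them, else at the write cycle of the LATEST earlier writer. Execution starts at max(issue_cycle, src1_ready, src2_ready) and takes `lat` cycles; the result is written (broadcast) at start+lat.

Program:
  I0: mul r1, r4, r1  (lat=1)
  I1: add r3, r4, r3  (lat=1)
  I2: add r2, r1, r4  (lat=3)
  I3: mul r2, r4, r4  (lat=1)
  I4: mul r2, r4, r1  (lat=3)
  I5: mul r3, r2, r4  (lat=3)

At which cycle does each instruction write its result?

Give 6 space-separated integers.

I0 mul r1: issue@1 deps=(None,None) exec_start@1 write@2
I1 add r3: issue@2 deps=(None,None) exec_start@2 write@3
I2 add r2: issue@3 deps=(0,None) exec_start@3 write@6
I3 mul r2: issue@4 deps=(None,None) exec_start@4 write@5
I4 mul r2: issue@5 deps=(None,0) exec_start@5 write@8
I5 mul r3: issue@6 deps=(4,None) exec_start@8 write@11

Answer: 2 3 6 5 8 11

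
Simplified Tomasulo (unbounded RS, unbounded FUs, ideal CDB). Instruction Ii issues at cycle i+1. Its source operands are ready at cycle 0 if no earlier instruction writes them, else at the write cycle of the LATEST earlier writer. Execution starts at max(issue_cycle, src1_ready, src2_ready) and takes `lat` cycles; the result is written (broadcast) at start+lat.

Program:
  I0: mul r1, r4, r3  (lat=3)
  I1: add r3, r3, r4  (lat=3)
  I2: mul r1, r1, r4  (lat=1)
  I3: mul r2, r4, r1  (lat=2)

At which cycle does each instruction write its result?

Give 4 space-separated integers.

Answer: 4 5 5 7

Derivation:
I0 mul r1: issue@1 deps=(None,None) exec_start@1 write@4
I1 add r3: issue@2 deps=(None,None) exec_start@2 write@5
I2 mul r1: issue@3 deps=(0,None) exec_start@4 write@5
I3 mul r2: issue@4 deps=(None,2) exec_start@5 write@7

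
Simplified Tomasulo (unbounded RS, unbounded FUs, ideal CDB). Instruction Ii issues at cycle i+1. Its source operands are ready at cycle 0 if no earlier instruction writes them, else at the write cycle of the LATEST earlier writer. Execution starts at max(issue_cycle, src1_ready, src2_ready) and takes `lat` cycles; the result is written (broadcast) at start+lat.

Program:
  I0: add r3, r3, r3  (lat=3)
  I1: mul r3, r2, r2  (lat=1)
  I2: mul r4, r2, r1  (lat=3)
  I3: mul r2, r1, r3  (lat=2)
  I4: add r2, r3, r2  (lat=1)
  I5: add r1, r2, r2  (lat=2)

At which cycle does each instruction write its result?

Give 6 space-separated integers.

I0 add r3: issue@1 deps=(None,None) exec_start@1 write@4
I1 mul r3: issue@2 deps=(None,None) exec_start@2 write@3
I2 mul r4: issue@3 deps=(None,None) exec_start@3 write@6
I3 mul r2: issue@4 deps=(None,1) exec_start@4 write@6
I4 add r2: issue@5 deps=(1,3) exec_start@6 write@7
I5 add r1: issue@6 deps=(4,4) exec_start@7 write@9

Answer: 4 3 6 6 7 9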